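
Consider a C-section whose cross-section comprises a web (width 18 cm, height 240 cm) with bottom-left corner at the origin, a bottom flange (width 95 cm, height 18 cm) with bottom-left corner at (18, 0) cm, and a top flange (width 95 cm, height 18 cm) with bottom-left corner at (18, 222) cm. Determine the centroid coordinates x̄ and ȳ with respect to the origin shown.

web: A = 18 × 240 = 4320.00, centroid at (9.00, 120.00).
bottom flange: A = 95 × 18 = 1710.00, centroid at (65.50, 9.00).
top flange: A = 95 × 18 = 1710.00, centroid at (65.50, 231.00).
ΣA = 7740.00 cm², ΣAx̄ = 262890.00 cm³, ΣAȳ = 928800.00 cm³.
x̄ = 262890.00/7740.00 = 33.97 cm; ȳ = 928800.00/7740.00 = 120.00 cm.

x̄ = 33.97 cm, ȳ = 120.00 cm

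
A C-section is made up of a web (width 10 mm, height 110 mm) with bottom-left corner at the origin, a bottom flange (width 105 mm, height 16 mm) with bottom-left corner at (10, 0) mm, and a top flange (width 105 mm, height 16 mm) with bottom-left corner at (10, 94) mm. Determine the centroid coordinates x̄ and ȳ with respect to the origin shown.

Part | A | x̄ᵢ | ȳᵢ | A·x̄ᵢ | A·ȳᵢ
web | 1100.00 | 5.00 | 55.00 | 5500.00 | 60500.00
bottom flange | 1680.00 | 62.50 | 8.00 | 105000.00 | 13440.00
top flange | 1680.00 | 62.50 | 102.00 | 105000.00 | 171360.00
Σ | 4460.00 |  |  | 215500.00 | 245300.00
x̄ = 215500.00 / 4460.00 = 48.32 mm
ȳ = 245300.00 / 4460.00 = 55.00 mm

x̄ = 48.32 mm, ȳ = 55.00 mm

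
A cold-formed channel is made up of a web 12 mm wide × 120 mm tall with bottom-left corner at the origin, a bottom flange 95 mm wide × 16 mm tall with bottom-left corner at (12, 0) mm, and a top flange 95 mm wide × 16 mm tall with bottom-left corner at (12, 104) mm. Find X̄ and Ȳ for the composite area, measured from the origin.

X̄ = 42.30 mm, Ȳ = 60.00 mm

Part | A | x̄ᵢ | ȳᵢ | A·x̄ᵢ | A·ȳᵢ
web | 1440.00 | 6.00 | 60.00 | 8640.00 | 86400.00
bottom flange | 1520.00 | 59.50 | 8.00 | 90440.00 | 12160.00
top flange | 1520.00 | 59.50 | 112.00 | 90440.00 | 170240.00
Σ | 4480.00 |  |  | 189520.00 | 268800.00
X̄ = 189520.00 / 4480.00 = 42.30 mm
Ȳ = 268800.00 / 4480.00 = 60.00 mm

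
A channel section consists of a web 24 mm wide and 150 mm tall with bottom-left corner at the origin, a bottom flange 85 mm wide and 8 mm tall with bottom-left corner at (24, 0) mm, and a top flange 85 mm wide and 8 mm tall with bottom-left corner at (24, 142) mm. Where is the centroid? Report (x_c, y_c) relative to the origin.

x_c = 26.94 mm, y_c = 75.00 mm

web: A = 24 × 150 = 3600.00, centroid at (12.00, 75.00).
bottom flange: A = 85 × 8 = 680.00, centroid at (66.50, 4.00).
top flange: A = 85 × 8 = 680.00, centroid at (66.50, 146.00).
ΣA = 4960.00 mm²
ΣAx_c = (3600.00)(12.00) + (680.00)(66.50) + (680.00)(66.50) = 133640.00 mm³
ΣAy_c = (3600.00)(75.00) + (680.00)(4.00) + (680.00)(146.00) = 372000.00 mm³
x_c = 133640.00 / 4960.00 = 26.94 mm
y_c = 372000.00 / 4960.00 = 75.00 mm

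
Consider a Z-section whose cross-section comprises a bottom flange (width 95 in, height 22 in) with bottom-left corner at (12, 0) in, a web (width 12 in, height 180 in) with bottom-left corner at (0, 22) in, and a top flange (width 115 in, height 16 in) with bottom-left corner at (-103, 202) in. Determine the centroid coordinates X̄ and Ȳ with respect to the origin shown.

bottom flange: A = 95 × 22 = 2090.00, centroid at (59.50, 11.00).
web: A = 12 × 180 = 2160.00, centroid at (6.00, 112.00).
top flange: A = 115 × 16 = 1840.00, centroid at (-45.50, 210.00).
ΣA = 6090.00 in²
ΣAX̄ = (2090.00)(59.50) + (2160.00)(6.00) + (1840.00)(-45.50) = 53595.00 in³
ΣAȲ = (2090.00)(11.00) + (2160.00)(112.00) + (1840.00)(210.00) = 651310.00 in³
X̄ = 53595.00 / 6090.00 = 8.80 in
Ȳ = 651310.00 / 6090.00 = 106.95 in

X̄ = 8.80 in, Ȳ = 106.95 in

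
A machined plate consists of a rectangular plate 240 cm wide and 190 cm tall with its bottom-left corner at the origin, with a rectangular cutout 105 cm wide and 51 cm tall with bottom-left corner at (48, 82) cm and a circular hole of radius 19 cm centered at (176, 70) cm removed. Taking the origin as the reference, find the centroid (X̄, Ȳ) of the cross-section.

X̄ = 121.05 cm, Ȳ = 94.01 cm

Part | A | x̄ᵢ | ȳᵢ | A·x̄ᵢ | A·ȳᵢ
plate | 45600.00 | 120.00 | 95.00 | 5472000.00 | 4332000.00
hole 1 | -5355.00 | 100.50 | 107.50 | -538177.50 | -575662.50
hole 2 | -1134.11 | 176.00 | 70.00 | -199604.23 | -79388.05
Σ | 39110.89 |  |  | 4734218.27 | 3676949.45
X̄ = 4734218.27 / 39110.89 = 121.05 cm
Ȳ = 3676949.45 / 39110.89 = 94.01 cm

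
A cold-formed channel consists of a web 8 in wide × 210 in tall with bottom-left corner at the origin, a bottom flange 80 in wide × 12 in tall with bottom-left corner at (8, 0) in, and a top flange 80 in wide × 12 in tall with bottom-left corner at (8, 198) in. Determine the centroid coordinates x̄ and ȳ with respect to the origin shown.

web: A = 8 × 210 = 1680.00, centroid at (4.00, 105.00).
bottom flange: A = 80 × 12 = 960.00, centroid at (48.00, 6.00).
top flange: A = 80 × 12 = 960.00, centroid at (48.00, 204.00).
ΣA = 3600.00 in², ΣAx̄ = 98880.00 in³, ΣAȳ = 378000.00 in³.
x̄ = 98880.00/3600.00 = 27.47 in; ȳ = 378000.00/3600.00 = 105.00 in.

x̄ = 27.47 in, ȳ = 105.00 in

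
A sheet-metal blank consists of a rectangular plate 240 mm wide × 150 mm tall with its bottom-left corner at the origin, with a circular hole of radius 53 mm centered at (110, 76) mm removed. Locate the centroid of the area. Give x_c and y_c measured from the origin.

plate: A = 240 × 150 = 36000.00, centroid at (120.00, 75.00).
hole: A = −π·53² = -8824.73, centroid at (110.00, 76.00).
ΣA = 27175.27 mm²
ΣAx_c = (36000.00)(120.00) + (-8824.73)(110.00) = 3349279.29 mm³
ΣAy_c = (36000.00)(75.00) + (-8824.73)(76.00) = 2029320.23 mm³
x_c = 3349279.29 / 27175.27 = 123.25 mm
y_c = 2029320.23 / 27175.27 = 74.68 mm

x_c = 123.25 mm, y_c = 74.68 mm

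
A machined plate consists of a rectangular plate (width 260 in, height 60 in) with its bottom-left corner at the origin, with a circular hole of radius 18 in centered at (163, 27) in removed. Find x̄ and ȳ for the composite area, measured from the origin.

plate: A = 260 × 60 = 15600.00, centroid at (130.00, 30.00).
hole: A = −π·18² = -1017.88, centroid at (163.00, 27.00).
ΣA = 14582.12 in²
ΣAx̄ = (15600.00)(130.00) + (-1017.88)(163.00) = 1862086.21 in³
ΣAȳ = (15600.00)(30.00) + (-1017.88)(27.00) = 440517.35 in³
x̄ = 1862086.21 / 14582.12 = 127.70 in
ȳ = 440517.35 / 14582.12 = 30.21 in

x̄ = 127.70 in, ȳ = 30.21 in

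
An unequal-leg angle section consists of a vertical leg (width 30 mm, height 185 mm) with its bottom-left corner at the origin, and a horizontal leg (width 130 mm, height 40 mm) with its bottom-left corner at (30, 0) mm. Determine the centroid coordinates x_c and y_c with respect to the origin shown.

vertical leg: A = 30 × 185 = 5550.00, centroid at (15.00, 92.50).
horizontal leg: A = 130 × 40 = 5200.00, centroid at (95.00, 20.00).
ΣA = 10750.00 mm², ΣAx_c = 577250.00 mm³, ΣAy_c = 617375.00 mm³.
x_c = 577250.00/10750.00 = 53.70 mm; y_c = 617375.00/10750.00 = 57.43 mm.

x_c = 53.70 mm, y_c = 57.43 mm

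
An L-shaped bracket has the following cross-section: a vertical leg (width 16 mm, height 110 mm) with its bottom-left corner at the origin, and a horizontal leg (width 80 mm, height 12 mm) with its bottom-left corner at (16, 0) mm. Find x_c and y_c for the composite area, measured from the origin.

vertical leg: A = 16 × 110 = 1760.00, centroid at (8.00, 55.00).
horizontal leg: A = 80 × 12 = 960.00, centroid at (56.00, 6.00).
ΣA = 2720.00 mm², ΣAx_c = 67840.00 mm³, ΣAy_c = 102560.00 mm³.
x_c = 67840.00/2720.00 = 24.94 mm; y_c = 102560.00/2720.00 = 37.71 mm.

x_c = 24.94 mm, y_c = 37.71 mm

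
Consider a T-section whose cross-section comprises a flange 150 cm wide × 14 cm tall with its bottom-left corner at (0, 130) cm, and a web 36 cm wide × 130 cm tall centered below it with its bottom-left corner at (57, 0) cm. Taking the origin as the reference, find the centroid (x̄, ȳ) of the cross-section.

x̄ = 75.00 cm, ȳ = 87.30 cm

Part | A | x̄ᵢ | ȳᵢ | A·x̄ᵢ | A·ȳᵢ
web | 4680.00 | 75.00 | 65.00 | 351000.00 | 304200.00
flange | 2100.00 | 75.00 | 137.00 | 157500.00 | 287700.00
Σ | 6780.00 |  |  | 508500.00 | 591900.00
x̄ = 508500.00 / 6780.00 = 75.00 cm
ȳ = 591900.00 / 6780.00 = 87.30 cm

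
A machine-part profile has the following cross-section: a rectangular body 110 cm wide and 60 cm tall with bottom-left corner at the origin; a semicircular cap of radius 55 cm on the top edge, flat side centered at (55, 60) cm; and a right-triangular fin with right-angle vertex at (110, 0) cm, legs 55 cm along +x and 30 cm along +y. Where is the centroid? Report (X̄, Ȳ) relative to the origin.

Part | A | x̄ᵢ | ȳᵢ | A·x̄ᵢ | A·ȳᵢ
rectangular body | 6600.00 | 55.00 | 30.00 | 363000.00 | 198000.00
semicircular top | 4751.66 | 55.00 | 83.34 | 261341.24 | 396016.20
triangular fin | 825.00 | 128.33 | 10.00 | 105875.00 | 8250.00
Σ | 12176.66 |  |  | 730216.24 | 602266.20
X̄ = 730216.24 / 12176.66 = 59.97 cm
Ȳ = 602266.20 / 12176.66 = 49.46 cm

X̄ = 59.97 cm, Ȳ = 49.46 cm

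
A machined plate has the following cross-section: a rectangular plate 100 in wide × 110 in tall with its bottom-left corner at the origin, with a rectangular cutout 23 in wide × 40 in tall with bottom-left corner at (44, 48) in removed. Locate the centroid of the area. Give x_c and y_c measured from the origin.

Part | A | x̄ᵢ | ȳᵢ | A·x̄ᵢ | A·ȳᵢ
plate | 11000.00 | 50.00 | 55.00 | 550000.00 | 605000.00
hole | -920.00 | 55.50 | 68.00 | -51060.00 | -62560.00
Σ | 10080.00 |  |  | 498940.00 | 542440.00
x_c = 498940.00 / 10080.00 = 49.50 in
y_c = 542440.00 / 10080.00 = 53.81 in

x_c = 49.50 in, y_c = 53.81 in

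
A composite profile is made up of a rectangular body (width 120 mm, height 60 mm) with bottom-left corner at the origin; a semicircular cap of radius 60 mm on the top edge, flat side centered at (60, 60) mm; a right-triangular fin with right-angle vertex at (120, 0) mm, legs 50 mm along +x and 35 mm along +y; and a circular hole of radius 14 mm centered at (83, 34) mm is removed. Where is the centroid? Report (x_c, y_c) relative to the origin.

x_c = 64.04 mm, y_c = 52.51 mm

rectangular body: A = 120 × 60 = 7200.00, centroid at (60.00, 30.00).
semicircular top: A = ½π·60² = 5654.87, centroid at (60.00, 85.46).
triangular fin: A = ½·50·35 = 875.00, centroid at (136.67, 11.67).
hole: A = −π·14² = -615.75, centroid at (83.00, 34.00).
ΣA = 13114.11 mm², ΣAx_c = 839767.91 mm³, ΣAy_c = 688564.77 mm³.
x_c = 839767.91/13114.11 = 64.04 mm; y_c = 688564.77/13114.11 = 52.51 mm.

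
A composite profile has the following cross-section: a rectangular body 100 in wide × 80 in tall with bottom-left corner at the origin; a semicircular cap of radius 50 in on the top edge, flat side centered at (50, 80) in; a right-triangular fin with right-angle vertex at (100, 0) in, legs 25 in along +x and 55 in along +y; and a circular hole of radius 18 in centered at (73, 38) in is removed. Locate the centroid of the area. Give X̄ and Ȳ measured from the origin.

rectangular body: A = 100 × 80 = 8000.00, centroid at (50.00, 40.00).
semicircular top: A = ½π·50² = 3926.99, centroid at (50.00, 101.22).
triangular fin: A = ½·25·55 = 687.50, centroid at (108.33, 18.33).
hole: A = −π·18² = -1017.88, centroid at (73.00, 38.00).
ΣA = 11596.61 in², ΣAX̄ = 596523.76 in³, ΣAȲ = 691417.48 in³.
X̄ = 596523.76/11596.61 = 51.44 in; Ȳ = 691417.48/11596.61 = 59.62 in.

X̄ = 51.44 in, Ȳ = 59.62 in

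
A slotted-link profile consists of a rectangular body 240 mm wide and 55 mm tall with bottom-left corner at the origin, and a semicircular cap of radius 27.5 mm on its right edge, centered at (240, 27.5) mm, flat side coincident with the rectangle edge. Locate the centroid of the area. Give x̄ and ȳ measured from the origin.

rectangular body: A = 240 × 55 = 13200.00, centroid at (120.00, 27.50).
semicircular end: A = ½π·27.5² = 1187.91, centroid at (251.67, 27.50).
ΣA = 14387.91 mm², ΣAx̄ = 1882964.12 mm³, ΣAȳ = 395667.65 mm³.
x̄ = 1882964.12/14387.91 = 130.87 mm; ȳ = 395667.65/14387.91 = 27.50 mm.

x̄ = 130.87 mm, ȳ = 27.50 mm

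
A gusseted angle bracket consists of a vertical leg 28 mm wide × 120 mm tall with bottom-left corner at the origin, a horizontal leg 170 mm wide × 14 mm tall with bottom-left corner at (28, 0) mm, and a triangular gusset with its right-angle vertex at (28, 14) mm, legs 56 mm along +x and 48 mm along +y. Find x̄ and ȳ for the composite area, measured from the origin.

vertical leg: A = 28 × 120 = 3360.00, centroid at (14.00, 60.00).
horizontal leg: A = 170 × 14 = 2380.00, centroid at (113.00, 7.00).
gusset: A = ½·56·48 = 1344.00, centroid at (46.67, 30.00).
ΣA = 7084.00 mm², ΣAx̄ = 378700.00 mm³, ΣAȳ = 258580.00 mm³.
x̄ = 378700.00/7084.00 = 53.46 mm; ȳ = 258580.00/7084.00 = 36.50 mm.

x̄ = 53.46 mm, ȳ = 36.50 mm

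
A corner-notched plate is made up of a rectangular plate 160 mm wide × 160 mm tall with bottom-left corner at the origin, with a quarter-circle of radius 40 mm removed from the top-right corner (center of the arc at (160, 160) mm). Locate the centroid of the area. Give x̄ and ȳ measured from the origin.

x̄ = 76.75 mm, ȳ = 76.75 mm

plate: A = 160 × 160 = 25600.00, centroid at (80.00, 80.00).
removed quarter-circle: A = −¼π·40² = -1256.64, centroid at (143.02, 143.02).
ΣA = 24343.36 mm², ΣAx̄ = 1868271.40 mm³, ΣAȳ = 1868271.40 mm³.
x̄ = 1868271.40/24343.36 = 76.75 mm; ȳ = 1868271.40/24343.36 = 76.75 mm.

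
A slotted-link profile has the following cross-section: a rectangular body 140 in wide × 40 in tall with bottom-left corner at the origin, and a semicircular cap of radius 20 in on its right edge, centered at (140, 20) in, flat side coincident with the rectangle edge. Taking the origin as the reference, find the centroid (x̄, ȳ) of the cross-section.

Part | A | x̄ᵢ | ȳᵢ | A·x̄ᵢ | A·ȳᵢ
rectangular body | 5600.00 | 70.00 | 20.00 | 392000.00 | 112000.00
semicircular end | 628.32 | 148.49 | 20.00 | 93297.93 | 12566.37
Σ | 6228.32 |  |  | 485297.93 | 124566.37
x̄ = 485297.93 / 6228.32 = 77.92 in
ȳ = 124566.37 / 6228.32 = 20.00 in

x̄ = 77.92 in, ȳ = 20.00 in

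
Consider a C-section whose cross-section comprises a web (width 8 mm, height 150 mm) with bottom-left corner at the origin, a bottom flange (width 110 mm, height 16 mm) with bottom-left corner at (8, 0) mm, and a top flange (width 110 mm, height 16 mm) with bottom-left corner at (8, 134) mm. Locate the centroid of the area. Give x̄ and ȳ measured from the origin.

x̄ = 48.00 mm, ȳ = 75.00 mm

web: A = 8 × 150 = 1200.00, centroid at (4.00, 75.00).
bottom flange: A = 110 × 16 = 1760.00, centroid at (63.00, 8.00).
top flange: A = 110 × 16 = 1760.00, centroid at (63.00, 142.00).
ΣA = 4720.00 mm²
ΣAx̄ = (1200.00)(4.00) + (1760.00)(63.00) + (1760.00)(63.00) = 226560.00 mm³
ΣAȳ = (1200.00)(75.00) + (1760.00)(8.00) + (1760.00)(142.00) = 354000.00 mm³
x̄ = 226560.00 / 4720.00 = 48.00 mm
ȳ = 354000.00 / 4720.00 = 75.00 mm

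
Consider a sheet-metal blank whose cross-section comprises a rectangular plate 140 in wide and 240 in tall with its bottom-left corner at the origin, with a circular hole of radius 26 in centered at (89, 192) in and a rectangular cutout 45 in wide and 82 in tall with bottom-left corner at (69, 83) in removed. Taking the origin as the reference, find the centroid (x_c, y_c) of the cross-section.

x_c = 65.69 in, y_c = 113.97 in

plate: A = 140 × 240 = 33600.00, centroid at (70.00, 120.00).
hole 1: A = −π·26² = -2123.72, centroid at (89.00, 192.00).
hole 2: A = −(45 × 82) = -3690.00, centroid at (91.50, 124.00).
ΣA = 27786.28 in²
ΣAx_c = (33600.00)(70.00) + (-2123.72)(89.00) + (-3690.00)(91.50) = 1825354.22 in³
ΣAy_c = (33600.00)(120.00) + (-2123.72)(192.00) + (-3690.00)(124.00) = 3166686.41 in³
x_c = 1825354.22 / 27786.28 = 65.69 in
y_c = 3166686.41 / 27786.28 = 113.97 in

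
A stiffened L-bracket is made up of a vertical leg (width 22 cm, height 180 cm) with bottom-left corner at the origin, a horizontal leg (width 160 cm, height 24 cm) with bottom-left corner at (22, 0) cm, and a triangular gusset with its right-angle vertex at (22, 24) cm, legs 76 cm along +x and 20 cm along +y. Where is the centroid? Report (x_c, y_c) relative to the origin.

vertical leg: A = 22 × 180 = 3960.00, centroid at (11.00, 90.00).
horizontal leg: A = 160 × 24 = 3840.00, centroid at (102.00, 12.00).
gusset: A = ½·76·20 = 760.00, centroid at (47.33, 30.67).
ΣA = 8560.00 cm²
ΣAx_c = (3960.00)(11.00) + (3840.00)(102.00) + (760.00)(47.33) = 471213.33 cm³
ΣAy_c = (3960.00)(90.00) + (3840.00)(12.00) + (760.00)(30.67) = 425786.67 cm³
x_c = 471213.33 / 8560.00 = 55.05 cm
y_c = 425786.67 / 8560.00 = 49.74 cm

x_c = 55.05 cm, y_c = 49.74 cm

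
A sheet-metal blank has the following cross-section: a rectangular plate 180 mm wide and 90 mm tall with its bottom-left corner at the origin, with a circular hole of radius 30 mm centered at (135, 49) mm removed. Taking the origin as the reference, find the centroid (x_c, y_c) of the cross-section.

plate: A = 180 × 90 = 16200.00, centroid at (90.00, 45.00).
hole: A = −π·30² = -2827.43, centroid at (135.00, 49.00).
ΣA = 13372.57 mm², ΣAx_c = 1076296.49 mm³, ΣAy_c = 590455.76 mm³.
x_c = 1076296.49/13372.57 = 80.49 mm; y_c = 590455.76/13372.57 = 44.15 mm.

x_c = 80.49 mm, y_c = 44.15 mm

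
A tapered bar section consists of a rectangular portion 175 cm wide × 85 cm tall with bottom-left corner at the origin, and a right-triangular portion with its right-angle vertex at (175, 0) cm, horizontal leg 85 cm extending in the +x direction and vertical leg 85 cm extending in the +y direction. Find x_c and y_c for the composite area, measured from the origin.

x_c = 110.13 cm, y_c = 39.73 cm

Part | A | x̄ᵢ | ȳᵢ | A·x̄ᵢ | A·ȳᵢ
rectangular portion | 14875.00 | 87.50 | 42.50 | 1301562.50 | 632187.50
triangular portion | 3612.50 | 203.33 | 28.33 | 734541.67 | 102354.17
Σ | 18487.50 |  |  | 2036104.17 | 734541.67
x_c = 2036104.17 / 18487.50 = 110.13 cm
y_c = 734541.67 / 18487.50 = 39.73 cm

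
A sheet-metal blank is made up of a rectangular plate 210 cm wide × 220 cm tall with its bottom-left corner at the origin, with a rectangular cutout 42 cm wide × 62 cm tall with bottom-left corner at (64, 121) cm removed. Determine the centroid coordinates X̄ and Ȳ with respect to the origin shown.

X̄ = 106.19 cm, Ȳ = 107.49 cm

plate: A = 210 × 220 = 46200.00, centroid at (105.00, 110.00).
hole: A = −(42 × 62) = -2604.00, centroid at (85.00, 152.00).
ΣA = 43596.00 cm², ΣAX̄ = 4629660.00 cm³, ΣAȲ = 4686192.00 cm³.
X̄ = 4629660.00/43596.00 = 106.19 cm; Ȳ = 4686192.00/43596.00 = 107.49 cm.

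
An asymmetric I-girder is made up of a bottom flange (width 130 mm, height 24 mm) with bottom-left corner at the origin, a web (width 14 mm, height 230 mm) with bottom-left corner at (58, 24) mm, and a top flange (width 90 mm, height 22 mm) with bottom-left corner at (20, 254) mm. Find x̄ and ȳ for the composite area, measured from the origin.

x̄ = 65.00 mm, ȳ = 121.36 mm

bottom flange: A = 130 × 24 = 3120.00, centroid at (65.00, 12.00).
web: A = 14 × 230 = 3220.00, centroid at (65.00, 139.00).
top flange: A = 90 × 22 = 1980.00, centroid at (65.00, 265.00).
ΣA = 8320.00 mm²
ΣAx̄ = (3120.00)(65.00) + (3220.00)(65.00) + (1980.00)(65.00) = 540800.00 mm³
ΣAȳ = (3120.00)(12.00) + (3220.00)(139.00) + (1980.00)(265.00) = 1009720.00 mm³
x̄ = 540800.00 / 8320.00 = 65.00 mm
ȳ = 1009720.00 / 8320.00 = 121.36 mm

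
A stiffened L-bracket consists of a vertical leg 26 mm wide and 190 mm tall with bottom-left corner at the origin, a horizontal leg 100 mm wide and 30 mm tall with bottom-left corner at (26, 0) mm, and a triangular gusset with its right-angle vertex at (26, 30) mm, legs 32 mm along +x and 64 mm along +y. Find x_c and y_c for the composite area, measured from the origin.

x_c = 36.79 mm, y_c = 63.24 mm

Part | A | x̄ᵢ | ȳᵢ | A·x̄ᵢ | A·ȳᵢ
vertical leg | 4940.00 | 13.00 | 95.00 | 64220.00 | 469300.00
horizontal leg | 3000.00 | 76.00 | 15.00 | 228000.00 | 45000.00
gusset | 1024.00 | 36.67 | 51.33 | 37546.67 | 52565.33
Σ | 8964.00 |  |  | 329766.67 | 566865.33
x_c = 329766.67 / 8964.00 = 36.79 mm
y_c = 566865.33 / 8964.00 = 63.24 mm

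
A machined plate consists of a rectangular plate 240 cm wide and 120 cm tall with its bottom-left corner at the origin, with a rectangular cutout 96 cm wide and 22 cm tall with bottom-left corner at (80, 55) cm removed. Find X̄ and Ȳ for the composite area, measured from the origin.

plate: A = 240 × 120 = 28800.00, centroid at (120.00, 60.00).
hole: A = −(96 × 22) = -2112.00, centroid at (128.00, 66.00).
ΣA = 26688.00 cm², ΣAX̄ = 3185664.00 cm³, ΣAȲ = 1588608.00 cm³.
X̄ = 3185664.00/26688.00 = 119.37 cm; Ȳ = 1588608.00/26688.00 = 59.53 cm.

X̄ = 119.37 cm, Ȳ = 59.53 cm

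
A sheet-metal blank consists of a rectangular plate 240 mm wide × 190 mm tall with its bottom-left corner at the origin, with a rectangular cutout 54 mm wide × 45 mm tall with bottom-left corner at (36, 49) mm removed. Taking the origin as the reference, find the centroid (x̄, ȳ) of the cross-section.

x̄ = 123.21 mm, ȳ = 96.32 mm

plate: A = 240 × 190 = 45600.00, centroid at (120.00, 95.00).
hole: A = −(54 × 45) = -2430.00, centroid at (63.00, 71.50).
ΣA = 43170.00 mm²
ΣAx̄ = (45600.00)(120.00) + (-2430.00)(63.00) = 5318910.00 mm³
ΣAȳ = (45600.00)(95.00) + (-2430.00)(71.50) = 4158255.00 mm³
x̄ = 5318910.00 / 43170.00 = 123.21 mm
ȳ = 4158255.00 / 43170.00 = 96.32 mm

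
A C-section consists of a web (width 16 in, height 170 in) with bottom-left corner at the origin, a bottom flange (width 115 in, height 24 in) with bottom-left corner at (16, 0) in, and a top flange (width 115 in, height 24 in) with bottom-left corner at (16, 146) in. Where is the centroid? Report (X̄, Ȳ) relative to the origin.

X̄ = 51.88 in, Ȳ = 85.00 in

web: A = 16 × 170 = 2720.00, centroid at (8.00, 85.00).
bottom flange: A = 115 × 24 = 2760.00, centroid at (73.50, 12.00).
top flange: A = 115 × 24 = 2760.00, centroid at (73.50, 158.00).
ΣA = 8240.00 in², ΣAX̄ = 427480.00 in³, ΣAȲ = 700400.00 in³.
X̄ = 427480.00/8240.00 = 51.88 in; Ȳ = 700400.00/8240.00 = 85.00 in.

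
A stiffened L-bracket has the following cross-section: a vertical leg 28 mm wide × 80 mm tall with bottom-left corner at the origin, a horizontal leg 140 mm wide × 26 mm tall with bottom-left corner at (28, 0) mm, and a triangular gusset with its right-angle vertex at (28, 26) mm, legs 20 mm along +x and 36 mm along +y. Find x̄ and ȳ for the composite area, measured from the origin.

x̄ = 64.19 mm, ȳ = 24.13 mm

vertical leg: A = 28 × 80 = 2240.00, centroid at (14.00, 40.00).
horizontal leg: A = 140 × 26 = 3640.00, centroid at (98.00, 13.00).
gusset: A = ½·20·36 = 360.00, centroid at (34.67, 38.00).
ΣA = 6240.00 mm²
ΣAx̄ = (2240.00)(14.00) + (3640.00)(98.00) + (360.00)(34.67) = 400560.00 mm³
ΣAȳ = (2240.00)(40.00) + (3640.00)(13.00) + (360.00)(38.00) = 150600.00 mm³
x̄ = 400560.00 / 6240.00 = 64.19 mm
ȳ = 150600.00 / 6240.00 = 24.13 mm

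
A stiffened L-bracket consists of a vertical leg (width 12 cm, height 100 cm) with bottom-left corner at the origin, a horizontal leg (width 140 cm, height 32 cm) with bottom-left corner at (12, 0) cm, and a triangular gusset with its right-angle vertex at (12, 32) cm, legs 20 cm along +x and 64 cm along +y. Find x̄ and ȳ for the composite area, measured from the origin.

vertical leg: A = 12 × 100 = 1200.00, centroid at (6.00, 50.00).
horizontal leg: A = 140 × 32 = 4480.00, centroid at (82.00, 16.00).
gusset: A = ½·20·64 = 640.00, centroid at (18.67, 53.33).
ΣA = 6320.00 cm²
ΣAx̄ = (1200.00)(6.00) + (4480.00)(82.00) + (640.00)(18.67) = 386506.67 cm³
ΣAȳ = (1200.00)(50.00) + (4480.00)(16.00) + (640.00)(53.33) = 165813.33 cm³
x̄ = 386506.67 / 6320.00 = 61.16 cm
ȳ = 165813.33 / 6320.00 = 26.24 cm

x̄ = 61.16 cm, ȳ = 26.24 cm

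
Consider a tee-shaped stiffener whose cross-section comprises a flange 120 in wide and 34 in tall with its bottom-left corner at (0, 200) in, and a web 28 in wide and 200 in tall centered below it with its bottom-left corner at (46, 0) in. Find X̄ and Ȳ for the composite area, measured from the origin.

X̄ = 60.00 in, Ȳ = 149.31 in

web: A = 28 × 200 = 5600.00, centroid at (60.00, 100.00).
flange: A = 120 × 34 = 4080.00, centroid at (60.00, 217.00).
ΣA = 9680.00 in², ΣAX̄ = 580800.00 in³, ΣAȲ = 1445360.00 in³.
X̄ = 580800.00/9680.00 = 60.00 in; Ȳ = 1445360.00/9680.00 = 149.31 in.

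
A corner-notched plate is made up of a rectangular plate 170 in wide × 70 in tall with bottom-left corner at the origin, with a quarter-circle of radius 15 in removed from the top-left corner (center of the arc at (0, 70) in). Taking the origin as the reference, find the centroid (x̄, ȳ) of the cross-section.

plate: A = 170 × 70 = 11900.00, centroid at (85.00, 35.00).
removed quarter-circle: A = −¼π·15² = -176.71, centroid at (6.37, 63.63).
ΣA = 11723.29 in²
ΣAx̄ = (11900.00)(85.00) + (-176.71)(6.37) = 1010375.00 in³
ΣAȳ = (11900.00)(35.00) + (-176.71)(63.63) = 405254.98 in³
x̄ = 1010375.00 / 11723.29 = 86.19 in
ȳ = 405254.98 / 11723.29 = 34.57 in

x̄ = 86.19 in, ȳ = 34.57 in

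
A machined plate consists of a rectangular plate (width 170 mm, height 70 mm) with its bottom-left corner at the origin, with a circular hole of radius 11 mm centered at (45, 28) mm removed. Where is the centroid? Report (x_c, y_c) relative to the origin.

x_c = 86.32 mm, y_c = 35.23 mm

plate: A = 170 × 70 = 11900.00, centroid at (85.00, 35.00).
hole: A = −π·11² = -380.13, centroid at (45.00, 28.00).
ΣA = 11519.87 mm²
ΣAx_c = (11900.00)(85.00) + (-380.13)(45.00) = 994394.03 mm³
ΣAy_c = (11900.00)(35.00) + (-380.13)(28.00) = 405856.28 mm³
x_c = 994394.03 / 11519.87 = 86.32 mm
y_c = 405856.28 / 11519.87 = 35.23 mm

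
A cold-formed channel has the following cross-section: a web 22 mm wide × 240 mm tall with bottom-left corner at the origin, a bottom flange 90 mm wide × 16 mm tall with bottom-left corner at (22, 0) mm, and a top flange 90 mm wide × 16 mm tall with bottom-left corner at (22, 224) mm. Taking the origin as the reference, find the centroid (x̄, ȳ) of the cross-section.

Part | A | x̄ᵢ | ȳᵢ | A·x̄ᵢ | A·ȳᵢ
web | 5280.00 | 11.00 | 120.00 | 58080.00 | 633600.00
bottom flange | 1440.00 | 67.00 | 8.00 | 96480.00 | 11520.00
top flange | 1440.00 | 67.00 | 232.00 | 96480.00 | 334080.00
Σ | 8160.00 |  |  | 251040.00 | 979200.00
x̄ = 251040.00 / 8160.00 = 30.76 mm
ȳ = 979200.00 / 8160.00 = 120.00 mm

x̄ = 30.76 mm, ȳ = 120.00 mm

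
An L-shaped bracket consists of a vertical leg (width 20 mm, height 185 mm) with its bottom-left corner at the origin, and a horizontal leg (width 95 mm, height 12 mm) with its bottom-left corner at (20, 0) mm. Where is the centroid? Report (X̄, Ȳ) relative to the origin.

vertical leg: A = 20 × 185 = 3700.00, centroid at (10.00, 92.50).
horizontal leg: A = 95 × 12 = 1140.00, centroid at (67.50, 6.00).
ΣA = 4840.00 mm², ΣAX̄ = 113950.00 mm³, ΣAȲ = 349090.00 mm³.
X̄ = 113950.00/4840.00 = 23.54 mm; Ȳ = 349090.00/4840.00 = 72.13 mm.

X̄ = 23.54 mm, Ȳ = 72.13 mm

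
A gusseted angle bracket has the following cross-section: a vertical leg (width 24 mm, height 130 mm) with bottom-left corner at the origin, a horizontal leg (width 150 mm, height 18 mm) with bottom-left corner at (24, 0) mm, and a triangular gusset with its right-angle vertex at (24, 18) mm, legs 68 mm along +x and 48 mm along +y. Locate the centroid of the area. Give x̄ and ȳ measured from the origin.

x̄ = 51.11 mm, ȳ = 37.92 mm

Part | A | x̄ᵢ | ȳᵢ | A·x̄ᵢ | A·ȳᵢ
vertical leg | 3120.00 | 12.00 | 65.00 | 37440.00 | 202800.00
horizontal leg | 2700.00 | 99.00 | 9.00 | 267300.00 | 24300.00
gusset | 1632.00 | 46.67 | 34.00 | 76160.00 | 55488.00
Σ | 7452.00 |  |  | 380900.00 | 282588.00
x̄ = 380900.00 / 7452.00 = 51.11 mm
ȳ = 282588.00 / 7452.00 = 37.92 mm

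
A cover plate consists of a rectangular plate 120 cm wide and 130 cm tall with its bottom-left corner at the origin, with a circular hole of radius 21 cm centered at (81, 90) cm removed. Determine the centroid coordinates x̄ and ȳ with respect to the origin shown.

plate: A = 120 × 130 = 15600.00, centroid at (60.00, 65.00).
hole: A = −π·21² = -1385.44, centroid at (81.00, 90.00).
ΣA = 14214.56 cm², ΣAx̄ = 823779.17 cm³, ΣAȳ = 889310.19 cm³.
x̄ = 823779.17/14214.56 = 57.95 cm; ȳ = 889310.19/14214.56 = 62.56 cm.

x̄ = 57.95 cm, ȳ = 62.56 cm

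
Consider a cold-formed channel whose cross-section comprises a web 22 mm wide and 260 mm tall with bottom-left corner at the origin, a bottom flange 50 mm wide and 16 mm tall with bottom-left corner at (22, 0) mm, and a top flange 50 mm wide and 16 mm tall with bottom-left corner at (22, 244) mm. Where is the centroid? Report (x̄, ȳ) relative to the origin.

x̄ = 18.87 mm, ȳ = 130.00 mm

Part | A | x̄ᵢ | ȳᵢ | A·x̄ᵢ | A·ȳᵢ
web | 5720.00 | 11.00 | 130.00 | 62920.00 | 743600.00
bottom flange | 800.00 | 47.00 | 8.00 | 37600.00 | 6400.00
top flange | 800.00 | 47.00 | 252.00 | 37600.00 | 201600.00
Σ | 7320.00 |  |  | 138120.00 | 951600.00
x̄ = 138120.00 / 7320.00 = 18.87 mm
ȳ = 951600.00 / 7320.00 = 130.00 mm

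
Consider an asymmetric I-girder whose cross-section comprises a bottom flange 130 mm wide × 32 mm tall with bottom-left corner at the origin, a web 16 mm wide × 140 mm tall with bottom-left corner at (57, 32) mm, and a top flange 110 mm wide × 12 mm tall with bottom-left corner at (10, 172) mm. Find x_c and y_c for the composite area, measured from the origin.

bottom flange: A = 130 × 32 = 4160.00, centroid at (65.00, 16.00).
web: A = 16 × 140 = 2240.00, centroid at (65.00, 102.00).
top flange: A = 110 × 12 = 1320.00, centroid at (65.00, 178.00).
ΣA = 7720.00 mm², ΣAx_c = 501800.00 mm³, ΣAy_c = 530000.00 mm³.
x_c = 501800.00/7720.00 = 65.00 mm; y_c = 530000.00/7720.00 = 68.65 mm.

x_c = 65.00 mm, y_c = 68.65 mm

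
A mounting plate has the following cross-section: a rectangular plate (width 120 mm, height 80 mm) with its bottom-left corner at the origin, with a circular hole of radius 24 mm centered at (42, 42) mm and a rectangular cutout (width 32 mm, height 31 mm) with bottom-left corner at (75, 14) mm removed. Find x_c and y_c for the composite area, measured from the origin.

plate: A = 120 × 80 = 9600.00, centroid at (60.00, 40.00).
hole 1: A = −π·24² = -1809.56, centroid at (42.00, 42.00).
hole 2: A = −(32 × 31) = -992.00, centroid at (91.00, 29.50).
ΣA = 6798.44 mm²
ΣAx_c = (9600.00)(60.00) + (-1809.56)(42.00) + (-992.00)(91.00) = 409726.59 mm³
ΣAy_c = (9600.00)(40.00) + (-1809.56)(42.00) + (-992.00)(29.50) = 278734.59 mm³
x_c = 409726.59 / 6798.44 = 60.27 mm
y_c = 278734.59 / 6798.44 = 41.00 mm

x_c = 60.27 mm, y_c = 41.00 mm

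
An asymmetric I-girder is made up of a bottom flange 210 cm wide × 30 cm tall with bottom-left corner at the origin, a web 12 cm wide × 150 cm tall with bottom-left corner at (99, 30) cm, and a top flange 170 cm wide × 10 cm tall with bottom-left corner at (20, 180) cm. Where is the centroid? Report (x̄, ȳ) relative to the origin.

Part | A | x̄ᵢ | ȳᵢ | A·x̄ᵢ | A·ȳᵢ
bottom flange | 6300.00 | 105.00 | 15.00 | 661500.00 | 94500.00
web | 1800.00 | 105.00 | 105.00 | 189000.00 | 189000.00
top flange | 1700.00 | 105.00 | 185.00 | 178500.00 | 314500.00
Σ | 9800.00 |  |  | 1029000.00 | 598000.00
x̄ = 1029000.00 / 9800.00 = 105.00 cm
ȳ = 598000.00 / 9800.00 = 61.02 cm

x̄ = 105.00 cm, ȳ = 61.02 cm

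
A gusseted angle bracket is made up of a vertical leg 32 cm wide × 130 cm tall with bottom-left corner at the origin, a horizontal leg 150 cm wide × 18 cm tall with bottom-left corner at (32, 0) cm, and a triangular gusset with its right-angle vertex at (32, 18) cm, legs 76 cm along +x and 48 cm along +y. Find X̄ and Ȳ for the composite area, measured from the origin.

Part | A | x̄ᵢ | ȳᵢ | A·x̄ᵢ | A·ȳᵢ
vertical leg | 4160.00 | 16.00 | 65.00 | 66560.00 | 270400.00
horizontal leg | 2700.00 | 107.00 | 9.00 | 288900.00 | 24300.00
gusset | 1824.00 | 57.33 | 34.00 | 104576.00 | 62016.00
Σ | 8684.00 |  |  | 460036.00 | 356716.00
X̄ = 460036.00 / 8684.00 = 52.98 cm
Ȳ = 356716.00 / 8684.00 = 41.08 cm

X̄ = 52.98 cm, Ȳ = 41.08 cm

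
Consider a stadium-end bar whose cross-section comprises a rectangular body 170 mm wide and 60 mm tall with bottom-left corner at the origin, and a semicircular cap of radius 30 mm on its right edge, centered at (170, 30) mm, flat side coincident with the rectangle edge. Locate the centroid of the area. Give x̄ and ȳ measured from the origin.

x̄ = 96.90 mm, ȳ = 30.00 mm

Part | A | x̄ᵢ | ȳᵢ | A·x̄ᵢ | A·ȳᵢ
rectangular body | 10200.00 | 85.00 | 30.00 | 867000.00 | 306000.00
semicircular end | 1413.72 | 182.73 | 30.00 | 258331.84 | 42411.50
Σ | 11613.72 |  |  | 1125331.84 | 348411.50
x̄ = 1125331.84 / 11613.72 = 96.90 mm
ȳ = 348411.50 / 11613.72 = 30.00 mm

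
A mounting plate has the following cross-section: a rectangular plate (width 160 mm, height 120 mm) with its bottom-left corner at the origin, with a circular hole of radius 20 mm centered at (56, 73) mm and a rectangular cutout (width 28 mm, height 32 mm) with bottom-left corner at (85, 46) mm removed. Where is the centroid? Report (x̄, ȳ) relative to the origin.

x̄ = 80.77 mm, ȳ = 58.94 mm

plate: A = 160 × 120 = 19200.00, centroid at (80.00, 60.00).
hole 1: A = −π·20² = -1256.64, centroid at (56.00, 73.00).
hole 2: A = −(28 × 32) = -896.00, centroid at (99.00, 62.00).
ΣA = 17047.36 mm²
ΣAx̄ = (19200.00)(80.00) + (-1256.64)(56.00) + (-896.00)(99.00) = 1376924.32 mm³
ΣAȳ = (19200.00)(60.00) + (-1256.64)(73.00) + (-896.00)(62.00) = 1004713.49 mm³
x̄ = 1376924.32 / 17047.36 = 80.77 mm
ȳ = 1004713.49 / 17047.36 = 58.94 mm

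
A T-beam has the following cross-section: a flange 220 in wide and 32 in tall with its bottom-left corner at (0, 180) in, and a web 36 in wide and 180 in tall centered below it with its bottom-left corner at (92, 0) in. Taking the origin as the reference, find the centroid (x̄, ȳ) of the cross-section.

Part | A | x̄ᵢ | ȳᵢ | A·x̄ᵢ | A·ȳᵢ
web | 6480.00 | 110.00 | 90.00 | 712800.00 | 583200.00
flange | 7040.00 | 110.00 | 196.00 | 774400.00 | 1379840.00
Σ | 13520.00 |  |  | 1487200.00 | 1963040.00
x̄ = 1487200.00 / 13520.00 = 110.00 in
ȳ = 1963040.00 / 13520.00 = 145.20 in

x̄ = 110.00 in, ȳ = 145.20 in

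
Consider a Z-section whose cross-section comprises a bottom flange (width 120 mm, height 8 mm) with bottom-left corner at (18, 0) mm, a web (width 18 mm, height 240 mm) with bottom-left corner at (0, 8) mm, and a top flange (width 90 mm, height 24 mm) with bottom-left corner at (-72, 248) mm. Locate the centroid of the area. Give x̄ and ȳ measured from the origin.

x̄ = 7.45 mm, ȳ = 150.32 mm

Part | A | x̄ᵢ | ȳᵢ | A·x̄ᵢ | A·ȳᵢ
bottom flange | 960.00 | 78.00 | 4.00 | 74880.00 | 3840.00
web | 4320.00 | 9.00 | 128.00 | 38880.00 | 552960.00
top flange | 2160.00 | -27.00 | 260.00 | -58320.00 | 561600.00
Σ | 7440.00 |  |  | 55440.00 | 1118400.00
x̄ = 55440.00 / 7440.00 = 7.45 mm
ȳ = 1118400.00 / 7440.00 = 150.32 mm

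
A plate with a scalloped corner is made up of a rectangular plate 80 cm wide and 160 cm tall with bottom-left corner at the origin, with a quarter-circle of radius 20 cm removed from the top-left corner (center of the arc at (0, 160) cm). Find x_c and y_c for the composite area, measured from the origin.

plate: A = 80 × 160 = 12800.00, centroid at (40.00, 80.00).
removed quarter-circle: A = −¼π·20² = -314.16, centroid at (8.49, 151.51).
ΣA = 12485.84 cm²
ΣAx_c = (12800.00)(40.00) + (-314.16)(8.49) = 509333.33 cm³
ΣAy_c = (12800.00)(80.00) + (-314.16)(151.51) = 976401.18 cm³
x_c = 509333.33 / 12485.84 = 40.79 cm
y_c = 976401.18 / 12485.84 = 78.20 cm

x_c = 40.79 cm, y_c = 78.20 cm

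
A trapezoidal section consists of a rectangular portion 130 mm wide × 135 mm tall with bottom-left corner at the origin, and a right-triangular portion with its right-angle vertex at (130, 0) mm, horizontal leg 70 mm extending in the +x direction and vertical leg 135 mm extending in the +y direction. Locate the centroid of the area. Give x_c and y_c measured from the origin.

Part | A | x̄ᵢ | ȳᵢ | A·x̄ᵢ | A·ȳᵢ
rectangular portion | 17550.00 | 65.00 | 67.50 | 1140750.00 | 1184625.00
triangular portion | 4725.00 | 153.33 | 45.00 | 724500.00 | 212625.00
Σ | 22275.00 |  |  | 1865250.00 | 1397250.00
x_c = 1865250.00 / 22275.00 = 83.74 mm
y_c = 1397250.00 / 22275.00 = 62.73 mm

x_c = 83.74 mm, y_c = 62.73 mm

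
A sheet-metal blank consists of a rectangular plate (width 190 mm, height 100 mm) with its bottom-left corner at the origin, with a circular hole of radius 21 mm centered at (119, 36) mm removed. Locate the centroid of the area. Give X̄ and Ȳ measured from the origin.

X̄ = 93.11 mm, Ȳ = 51.10 mm

plate: A = 190 × 100 = 19000.00, centroid at (95.00, 50.00).
hole: A = −π·21² = -1385.44, centroid at (119.00, 36.00).
ΣA = 17614.56 mm², ΣAX̄ = 1640132.36 mm³, ΣAȲ = 900124.08 mm³.
X̄ = 1640132.36/17614.56 = 93.11 mm; Ȳ = 900124.08/17614.56 = 51.10 mm.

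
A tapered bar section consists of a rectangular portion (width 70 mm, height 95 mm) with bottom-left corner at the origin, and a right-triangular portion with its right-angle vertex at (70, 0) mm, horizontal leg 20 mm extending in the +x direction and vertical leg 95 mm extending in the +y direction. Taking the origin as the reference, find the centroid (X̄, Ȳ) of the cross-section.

Part | A | x̄ᵢ | ȳᵢ | A·x̄ᵢ | A·ȳᵢ
rectangular portion | 6650.00 | 35.00 | 47.50 | 232750.00 | 315875.00
triangular portion | 950.00 | 76.67 | 31.67 | 72833.33 | 30083.33
Σ | 7600.00 |  |  | 305583.33 | 345958.33
X̄ = 305583.33 / 7600.00 = 40.21 mm
Ȳ = 345958.33 / 7600.00 = 45.52 mm

X̄ = 40.21 mm, Ȳ = 45.52 mm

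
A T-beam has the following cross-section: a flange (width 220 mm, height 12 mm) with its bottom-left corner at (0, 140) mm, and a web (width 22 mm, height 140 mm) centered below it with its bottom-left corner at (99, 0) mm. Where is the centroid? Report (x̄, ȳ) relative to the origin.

x̄ = 110.00 mm, ȳ = 105.08 mm

web: A = 22 × 140 = 3080.00, centroid at (110.00, 70.00).
flange: A = 220 × 12 = 2640.00, centroid at (110.00, 146.00).
ΣA = 5720.00 mm²
ΣAx̄ = (3080.00)(110.00) + (2640.00)(110.00) = 629200.00 mm³
ΣAȳ = (3080.00)(70.00) + (2640.00)(146.00) = 601040.00 mm³
x̄ = 629200.00 / 5720.00 = 110.00 mm
ȳ = 601040.00 / 5720.00 = 105.08 mm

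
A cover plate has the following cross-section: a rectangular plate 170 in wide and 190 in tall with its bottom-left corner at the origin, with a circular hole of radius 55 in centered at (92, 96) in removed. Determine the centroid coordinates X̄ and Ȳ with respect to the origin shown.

Part | A | x̄ᵢ | ȳᵢ | A·x̄ᵢ | A·ȳᵢ
plate | 32300.00 | 85.00 | 95.00 | 2745500.00 | 3068500.00
hole | -9503.32 | 92.00 | 96.00 | -874305.24 | -912318.51
Σ | 22796.68 |  |  | 1871194.76 | 2156181.49
X̄ = 1871194.76 / 22796.68 = 82.08 in
Ȳ = 2156181.49 / 22796.68 = 94.58 in

X̄ = 82.08 in, Ȳ = 94.58 in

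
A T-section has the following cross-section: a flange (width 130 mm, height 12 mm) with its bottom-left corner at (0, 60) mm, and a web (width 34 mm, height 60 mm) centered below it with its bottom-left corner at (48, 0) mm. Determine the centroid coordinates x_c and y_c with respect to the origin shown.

x_c = 65.00 mm, y_c = 45.60 mm

web: A = 34 × 60 = 2040.00, centroid at (65.00, 30.00).
flange: A = 130 × 12 = 1560.00, centroid at (65.00, 66.00).
ΣA = 3600.00 mm², ΣAx_c = 234000.00 mm³, ΣAy_c = 164160.00 mm³.
x_c = 234000.00/3600.00 = 65.00 mm; y_c = 164160.00/3600.00 = 45.60 mm.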